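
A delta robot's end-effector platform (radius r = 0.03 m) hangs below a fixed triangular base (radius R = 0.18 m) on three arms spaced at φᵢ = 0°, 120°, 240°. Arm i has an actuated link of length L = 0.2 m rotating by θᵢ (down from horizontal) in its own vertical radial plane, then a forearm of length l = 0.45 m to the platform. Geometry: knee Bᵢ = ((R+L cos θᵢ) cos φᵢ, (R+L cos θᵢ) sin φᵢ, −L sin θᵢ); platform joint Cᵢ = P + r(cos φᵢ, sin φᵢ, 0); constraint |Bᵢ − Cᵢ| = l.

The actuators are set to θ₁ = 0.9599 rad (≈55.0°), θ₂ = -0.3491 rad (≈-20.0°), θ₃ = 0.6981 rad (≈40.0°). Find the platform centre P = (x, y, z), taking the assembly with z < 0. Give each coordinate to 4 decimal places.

centre 1 = (0.2647·cos0.0°, 0.2647·sin0.0°, -0.1638) = (0.2647, 0.0000, -0.1638)
φ2=120.0°: virtual centre (-0.1690, 0.2927, 0.0684), radius l
arm 3 at φ=240.0°: ρ3 = 0.3032;  centre 3 = (-0.1516, -0.2626, -0.1286)
eliminate P² terms by subtracting sphere 1 from 2 and 3
linear system: -0.8674x+0.5853y = 0.0220−0.4645z; -0.8327x+-0.5252y = 0.0115−0.0705z
Cramer: x(z) = -0.0194+0.3025z;  y(z) = 0.0088-0.3453z
into |P−centre ₁|² = l²: 1.2107z² + 0.1497z + -0.0949 = 0;  Δ = 0.4818;  z = -0.3485 or 0.2248 → z<0 root = -0.3485
x = -0.1248, y = 0.1291

(-0.1248, 0.1291, -0.3485)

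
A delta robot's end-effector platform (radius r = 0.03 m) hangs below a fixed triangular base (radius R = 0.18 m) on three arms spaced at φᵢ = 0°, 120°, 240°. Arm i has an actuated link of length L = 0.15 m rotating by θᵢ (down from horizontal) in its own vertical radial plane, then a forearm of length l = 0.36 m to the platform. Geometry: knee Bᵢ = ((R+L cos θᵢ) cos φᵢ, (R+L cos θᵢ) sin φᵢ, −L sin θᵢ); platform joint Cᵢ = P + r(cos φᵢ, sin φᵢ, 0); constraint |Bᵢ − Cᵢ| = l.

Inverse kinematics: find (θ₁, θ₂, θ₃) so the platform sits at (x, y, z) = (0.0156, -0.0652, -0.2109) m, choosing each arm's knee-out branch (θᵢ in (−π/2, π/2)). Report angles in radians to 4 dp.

θ₁ = 0.0002, θ₂ = 0.6111, θ₃ = -0.3495

rotate P by −φ1: (0.0156, -0.0652, -0.2109)
  A cos θ + B sin θ = C:  0.1344·cos θ + -0.2109·sin θ = 0.1344
  θ1 = atan2(B,A) + arccos(C/0.2501) = 0.0002
rotate P by −φ2: (-0.0643, 0.0191, -0.2109)
  A=0.2143, B=-0.2109, C=(l²−L²−A²−y'²−z²)/(2L)=0.0545
  √(A²+B²)=0.3006;  θ2 = -0.7775+1.3885 ≈ 0.6111
rotate P by −φ3: (0.0487, 0.0461, -0.2109)
  A cos θ + B sin θ = C:  0.1013·cos θ + -0.2109·sin θ = 0.1674
  √(A²+B²)=0.2340;  θ3 = -1.1229+0.7734 ≈ -0.3495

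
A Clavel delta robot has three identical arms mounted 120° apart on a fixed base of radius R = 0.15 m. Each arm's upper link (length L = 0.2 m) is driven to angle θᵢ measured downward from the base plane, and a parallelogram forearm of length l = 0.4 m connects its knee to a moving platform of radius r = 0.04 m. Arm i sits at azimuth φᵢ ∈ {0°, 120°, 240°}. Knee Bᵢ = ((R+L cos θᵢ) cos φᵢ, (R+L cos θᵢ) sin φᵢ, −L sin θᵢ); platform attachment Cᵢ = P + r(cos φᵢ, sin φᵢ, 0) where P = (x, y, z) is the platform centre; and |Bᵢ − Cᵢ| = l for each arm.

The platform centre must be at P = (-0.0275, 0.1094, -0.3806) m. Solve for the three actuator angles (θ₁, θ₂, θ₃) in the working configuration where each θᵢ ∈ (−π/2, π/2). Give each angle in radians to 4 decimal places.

θ₁ = 0.6982, θ₂ = 0.1743, θ₃ = 0.8726

arm 1 (φ=0.0°): x'=-0.0275, y'=0.1094
  A=0.1375, B=-0.3806, C=(l²−L²−A²−y'²−z²)/(2L)=-0.1393
  γ=atan2(-0.3806,0.1375)=-1.2241;  ψ=arccos(-0.3443)=1.9223;  θ1=γ+ψ≈0.6982
rotate P by −φ2: (0.1085, -0.0309, -0.3806)
  A cos θ + B sin θ = C:  0.0015·cos θ + -0.3806·sin θ = -0.0645
  γ=atan2(-0.3806,0.0015)=-1.5668;  ψ=arccos(-0.1695)=1.7412;  θ2=γ+ψ≈0.1743
rotate P by −φ3: (-0.0810, -0.0785, -0.3806)
  e−x'=0.1910;  (l²−L²−(e−x')²−y'²−z²)/2L = -0.1687
  √(A²+B²)=0.4258;  θ3 = -1.1057+1.9783 ≈ 0.8726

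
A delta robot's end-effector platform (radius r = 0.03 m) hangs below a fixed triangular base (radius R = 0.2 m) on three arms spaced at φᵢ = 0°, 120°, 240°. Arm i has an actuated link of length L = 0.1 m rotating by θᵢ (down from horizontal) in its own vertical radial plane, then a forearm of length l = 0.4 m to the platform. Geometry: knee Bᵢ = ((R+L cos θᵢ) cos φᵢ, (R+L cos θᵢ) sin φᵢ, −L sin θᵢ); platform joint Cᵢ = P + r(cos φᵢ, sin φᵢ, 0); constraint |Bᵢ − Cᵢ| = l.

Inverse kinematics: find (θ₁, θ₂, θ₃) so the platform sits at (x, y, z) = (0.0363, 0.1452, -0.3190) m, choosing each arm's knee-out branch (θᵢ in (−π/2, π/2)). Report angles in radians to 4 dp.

rotate P by −φ1: (0.0363, 0.1452, -0.3190)
  A=0.1337, B=-0.3190, C=(l²−L²−A²−y'²−z²)/(2L)=0.0464
  √(A²+B²)=0.3459;  θ1 = -1.1739+1.4362 ≈ 0.2623
rotate P by −φ2: (0.1076, -0.1040, -0.3190)
  A=0.0624, B=-0.3190, C=(l²−L²−A²−y'²−z²)/(2L)=0.1676
  γ=atan2(-0.3190,0.0624)=-1.3776;  ψ=arccos(0.5156)=1.0290;  θ2=γ+ψ≈-0.3486
rotate P by −φ3: (-0.1439, -0.0412, -0.3190)
  A cos θ + B sin θ = C:  0.3139·cos θ + -0.3190·sin θ = -0.2599
  √(A²+B²)=0.4475;  θ3 = -0.7935+2.1905 ≈ 1.3971

θ₁ = 0.2623, θ₂ = -0.3486, θ₃ = 1.3971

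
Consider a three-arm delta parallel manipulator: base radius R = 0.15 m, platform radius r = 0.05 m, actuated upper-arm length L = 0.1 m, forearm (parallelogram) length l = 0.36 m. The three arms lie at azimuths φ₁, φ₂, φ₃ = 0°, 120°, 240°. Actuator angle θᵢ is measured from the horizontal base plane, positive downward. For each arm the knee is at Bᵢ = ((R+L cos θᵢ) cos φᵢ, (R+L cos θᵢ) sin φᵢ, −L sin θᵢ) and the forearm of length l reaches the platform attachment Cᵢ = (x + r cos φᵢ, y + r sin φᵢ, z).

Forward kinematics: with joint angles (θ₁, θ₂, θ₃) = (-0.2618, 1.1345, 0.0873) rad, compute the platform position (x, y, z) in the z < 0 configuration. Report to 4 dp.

φ1=0.0°: virtual centre (0.1966, 0.0000, 0.0259), radius l
φ2=120.0°: virtual centre (-0.0711, 0.1232, -0.0906), radius l
φ3=240.0°: virtual centre (-0.0998, -0.1729, -0.0087), radius l
subtract pairs → two planes through P
plane₁₂: -0.5354x+0.2464y+-0.2330z = -0.0109
det = 0.3312;  x = 0.0109+-0.2948z,  y = -0.0204+0.3052z
sphere 1 gives Az²+Bz+C=0 with A=1.1800, B=0.0452, C=-0.0940;  B²−4AC=0.4459;  roots -0.3021, 0.2638;  negative root z = -0.3021
x = 0.0999, y = -0.1126

(0.0999, -0.1126, -0.3021)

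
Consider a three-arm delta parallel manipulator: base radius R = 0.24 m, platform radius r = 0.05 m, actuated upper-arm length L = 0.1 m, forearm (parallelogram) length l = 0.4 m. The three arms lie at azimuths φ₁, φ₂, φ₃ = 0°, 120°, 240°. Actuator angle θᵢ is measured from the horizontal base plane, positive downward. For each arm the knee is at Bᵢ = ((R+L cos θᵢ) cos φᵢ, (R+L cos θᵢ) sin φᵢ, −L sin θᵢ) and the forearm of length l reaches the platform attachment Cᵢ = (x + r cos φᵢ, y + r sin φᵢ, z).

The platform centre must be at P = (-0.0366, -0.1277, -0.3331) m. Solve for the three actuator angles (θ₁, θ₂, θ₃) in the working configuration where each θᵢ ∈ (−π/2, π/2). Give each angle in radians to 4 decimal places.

φ1=0.0° → target in arm frame (-0.0366, -0.1277)
  A cos θ + B sin θ = C:  0.2266·cos θ + -0.3331·sin θ = -0.1431
  γ=atan2(-0.3331,0.2266)=-0.9734;  ψ=arccos(-0.3551)=1.9338;  θ1=γ+ψ≈0.9604
φ2=120.0° → target in arm frame (-0.0923, 0.0955)
  A=0.2823, B=-0.3331, C=(l²−L²−A²−y'²−z²)/(2L)=-0.2489
  θ2 = atan2(B,A) + arccos(C/0.4366) = 1.3095
φ3=240.0° → target in arm frame (0.1289, 0.0322)
  A cos θ + B sin θ = C:  0.0611·cos θ + -0.3331·sin θ = 0.1714
  γ=atan2(-0.3331,0.0611)=-1.3894;  ψ=arccos(0.5061)=1.0402;  θ3=γ+ψ≈-0.3492

θ₁ = 0.9604, θ₂ = 1.3095, θ₃ = -0.3492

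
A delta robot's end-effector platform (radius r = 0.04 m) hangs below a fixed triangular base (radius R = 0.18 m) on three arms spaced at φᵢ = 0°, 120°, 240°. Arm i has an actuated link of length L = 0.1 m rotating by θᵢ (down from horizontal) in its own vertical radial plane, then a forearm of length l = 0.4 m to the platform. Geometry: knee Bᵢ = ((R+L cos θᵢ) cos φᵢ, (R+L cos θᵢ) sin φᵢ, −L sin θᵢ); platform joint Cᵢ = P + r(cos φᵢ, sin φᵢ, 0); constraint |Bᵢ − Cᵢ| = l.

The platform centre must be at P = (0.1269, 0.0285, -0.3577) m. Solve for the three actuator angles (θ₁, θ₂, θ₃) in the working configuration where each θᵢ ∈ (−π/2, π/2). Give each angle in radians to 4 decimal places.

rotate P by −φ1: (0.1269, 0.0285, -0.3577)
  A cos θ + B sin θ = C:  0.0131·cos θ + -0.3577·sin θ = 0.1053
  θ1 = atan2(B,A) + arccos(C/0.3579) = -0.2621
rotate P by −φ2: (-0.0388, -0.1241, -0.3577)
  e−x'=0.1788;  (l²−L²−(e−x')²−y'²−z²)/2L = -0.1266
  γ=atan2(-0.3577,0.1788)=-1.1073;  ψ=arccos(-0.3166)=1.8929;  θ2=γ+ψ≈0.7856
arm 3 (φ=240.0°): x'=-0.0881, y'=0.0956
  A=0.2281, B=-0.3577, C=(l²−L²−A²−y'²−z²)/(2L)=-0.1957
  γ=atan2(-0.3577,0.2281)=-1.0031;  ψ=arccos(-0.4613)=2.0503;  θ3=γ+ψ≈1.0472

θ₁ = -0.2621, θ₂ = 0.7856, θ₃ = 1.0472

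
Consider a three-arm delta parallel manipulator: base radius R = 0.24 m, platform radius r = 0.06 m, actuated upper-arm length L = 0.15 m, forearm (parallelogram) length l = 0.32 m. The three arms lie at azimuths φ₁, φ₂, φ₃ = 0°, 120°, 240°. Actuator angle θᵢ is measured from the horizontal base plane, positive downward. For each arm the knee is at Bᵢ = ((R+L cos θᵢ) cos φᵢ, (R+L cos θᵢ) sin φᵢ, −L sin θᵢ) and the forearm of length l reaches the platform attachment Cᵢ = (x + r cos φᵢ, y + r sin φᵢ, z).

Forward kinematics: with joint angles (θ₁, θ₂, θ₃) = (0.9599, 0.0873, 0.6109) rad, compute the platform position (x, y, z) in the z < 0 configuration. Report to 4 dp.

(-0.0494, 0.0299, -0.1675)

φ1=0.0°: virtual centre (0.2660, 0.0000, -0.1229), radius l
φ2=120.0°: virtual centre (-0.1647, 0.2853, -0.0131), radius l
centre 3 = (0.3029·cos240.0°, 0.3029·sin240.0°, -0.0860) = (-0.1514, -0.2623, -0.0860)
|centre ₂|²−|centre ₁|² = 0.0228;  |centre ₃|²−|centre ₁|² = 0.0133
plane₁₂: -0.8615x+0.5706y+0.2196z = 0.0228
det = 0.9283;  x = -0.0210+0.1694z,  y = 0.0082+-0.1291z
quadratic in z: (1.0454)z²+(0.1464)z+(-0.0048)=0, √Δ=0.2039 → z ∈ {-0.1675, 0.0275}; z = -0.1675 (taking z<0)
x = -0.0494, y = 0.0299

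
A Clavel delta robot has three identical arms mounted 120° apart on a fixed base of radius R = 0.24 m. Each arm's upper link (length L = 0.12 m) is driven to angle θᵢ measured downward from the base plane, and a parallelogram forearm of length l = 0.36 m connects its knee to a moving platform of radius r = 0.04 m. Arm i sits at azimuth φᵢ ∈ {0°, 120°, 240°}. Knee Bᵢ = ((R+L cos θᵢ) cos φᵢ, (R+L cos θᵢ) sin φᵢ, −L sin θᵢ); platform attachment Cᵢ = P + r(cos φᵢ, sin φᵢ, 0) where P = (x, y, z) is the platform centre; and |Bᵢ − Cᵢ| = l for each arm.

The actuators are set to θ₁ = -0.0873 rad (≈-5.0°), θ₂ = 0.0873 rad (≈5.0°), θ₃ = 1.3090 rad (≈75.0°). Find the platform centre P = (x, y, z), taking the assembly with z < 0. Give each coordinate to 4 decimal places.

(0.0633, 0.0927, -0.2248)

φ1=0.0°: virtual centre (0.3195, 0.0000, 0.0105), radius l
centre 2 = (0.3195·cos120.0°, 0.3195·sin120.0°, -0.0105) = (-0.1598, 0.2767, -0.0105)
arm 3 at φ=240.0°: (R−r)+L cos θ3 = 0.2311;  centre 3 = (-0.1155, -0.2001, -0.1159)
|centre ₂|²−|centre ₁|² = 0.0000;  |centre ₃|²−|centre ₁|² = -0.0354
linear system: -0.9586x+0.5535y = 0.0000−-0.0419z; -0.8701x+-0.4002y = -0.0354−-0.2527z
det = 0.8652;  x = 0.0226+-0.1810z,  y = 0.0392+-0.2379z
sphere 1 gives Az²+Bz+C=0 with A=1.0894, B=0.0679, C=-0.0398;  B²−4AC=0.1780;  roots -0.2248, 0.1625;  negative root z = -0.2248
x = 0.0633, y = 0.0927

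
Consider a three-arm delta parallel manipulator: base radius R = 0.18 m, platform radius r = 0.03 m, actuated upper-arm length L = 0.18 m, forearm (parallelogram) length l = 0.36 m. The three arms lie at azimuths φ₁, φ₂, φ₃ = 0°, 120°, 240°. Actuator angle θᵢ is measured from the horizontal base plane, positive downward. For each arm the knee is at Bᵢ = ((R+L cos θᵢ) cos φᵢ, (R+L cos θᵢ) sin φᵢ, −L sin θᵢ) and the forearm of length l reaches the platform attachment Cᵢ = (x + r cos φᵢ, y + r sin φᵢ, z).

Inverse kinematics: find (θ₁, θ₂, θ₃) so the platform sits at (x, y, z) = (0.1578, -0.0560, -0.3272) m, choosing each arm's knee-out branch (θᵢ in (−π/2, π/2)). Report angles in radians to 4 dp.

arm 1 (φ=0.0°): x'=0.1578, y'=-0.0560
  A cos θ + B sin θ = C:  -0.0078·cos θ + -0.3272·sin θ = -0.0363
  θ1 = atan2(B,A) + arccos(C/0.3273) = 0.0872
φ2=120.0° → target in arm frame (-0.1274, -0.1087)
  A cos θ + B sin θ = C:  0.2774·cos θ + -0.3272·sin θ = -0.2739
  γ=atan2(-0.3272,0.2774)=-0.8676;  ψ=arccos(-0.6386)=2.2635;  θ2=γ+ψ≈1.3959
φ3=240.0° → target in arm frame (-0.0304, 0.1647)
  A=0.1804, B=-0.3272, C=(l²−L²−A²−y'²−z²)/(2L)=-0.1931
  γ=atan2(-0.3272,0.1804)=-1.0669;  ψ=arccos(-0.5168)=2.1139;  θ3=γ+ψ≈1.0470

θ₁ = 0.0872, θ₂ = 1.3959, θ₃ = 1.0470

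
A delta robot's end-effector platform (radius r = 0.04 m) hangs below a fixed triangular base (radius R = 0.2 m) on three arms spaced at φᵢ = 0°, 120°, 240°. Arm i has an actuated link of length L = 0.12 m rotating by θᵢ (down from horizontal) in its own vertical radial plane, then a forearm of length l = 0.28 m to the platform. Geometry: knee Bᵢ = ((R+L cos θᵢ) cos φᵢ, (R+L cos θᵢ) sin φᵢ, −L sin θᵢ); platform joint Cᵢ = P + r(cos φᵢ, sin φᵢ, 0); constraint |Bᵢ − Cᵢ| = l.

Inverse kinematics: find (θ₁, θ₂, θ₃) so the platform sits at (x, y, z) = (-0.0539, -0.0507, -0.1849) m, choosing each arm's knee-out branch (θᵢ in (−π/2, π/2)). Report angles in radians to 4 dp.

arm 1 (φ=0.0°): x'=-0.0539, y'=-0.0507
  A=0.2139, B=-0.1849, C=(l²−L²−A²−y'²−z²)/(2L)=-0.0771
  γ=atan2(-0.1849,0.2139)=-0.7128;  ψ=arccos(-0.2728)=1.8471;  θ1=γ+ψ≈1.1343
rotate P by −φ2: (-0.0170, 0.0720, -0.1849)
  e−x'=0.1770;  (l²−L²−(e−x')²−y'²−z²)/2L = -0.0279
  γ=atan2(-0.1849,0.1770)=-0.8073;  ψ=arccos(-0.1089)=1.6799;  θ2=γ+ψ≈0.8726
arm 3 (φ=240.0°): x'=0.0709, y'=-0.0213
  A cos θ + B sin θ = C:  0.0891·cos θ + -0.1849·sin θ = 0.0892
  √(A²+B²)=0.2053;  θ3 = -1.1216+1.1212 ≈ -0.0004

θ₁ = 1.1343, θ₂ = 0.8726, θ₃ = -0.0004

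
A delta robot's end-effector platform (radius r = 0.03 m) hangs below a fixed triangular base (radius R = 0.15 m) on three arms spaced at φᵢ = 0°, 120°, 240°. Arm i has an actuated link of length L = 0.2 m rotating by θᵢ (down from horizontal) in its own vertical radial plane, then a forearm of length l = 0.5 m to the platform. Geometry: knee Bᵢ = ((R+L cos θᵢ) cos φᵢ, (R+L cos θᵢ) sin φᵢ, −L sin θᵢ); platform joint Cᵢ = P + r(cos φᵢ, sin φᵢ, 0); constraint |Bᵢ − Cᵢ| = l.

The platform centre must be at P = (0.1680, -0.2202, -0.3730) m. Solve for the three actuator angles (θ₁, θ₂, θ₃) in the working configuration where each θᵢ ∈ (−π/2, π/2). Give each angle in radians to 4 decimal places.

θ₁ = -0.2619, θ₂ = 1.2216, θ₃ = -0.0003

φ1=0.0° → target in arm frame (0.1680, -0.2202)
  e−x'=-0.0480;  (l²−L²−(e−x')²−y'²−z²)/2L = 0.0502
  γ=atan2(-0.3730,-0.0480)=-1.6988;  ψ=arccos(0.1335)=1.4369;  θ1=γ+ψ≈-0.2619
φ2=120.0° → target in arm frame (-0.2747, -0.0354)
  e−x'=0.3947;  (l²−L²−(e−x')²−y'²−z²)/2L = -0.2154
  θ2 = atan2(B,A) + arccos(C/0.5431) = 1.2216
arm 3 (φ=240.0°): x'=0.1067, y'=0.2556
  A cos θ + B sin θ = C:  0.0133·cos θ + -0.3730·sin θ = 0.0134
  θ3 = atan2(B,A) + arccos(C/0.3732) = -0.0003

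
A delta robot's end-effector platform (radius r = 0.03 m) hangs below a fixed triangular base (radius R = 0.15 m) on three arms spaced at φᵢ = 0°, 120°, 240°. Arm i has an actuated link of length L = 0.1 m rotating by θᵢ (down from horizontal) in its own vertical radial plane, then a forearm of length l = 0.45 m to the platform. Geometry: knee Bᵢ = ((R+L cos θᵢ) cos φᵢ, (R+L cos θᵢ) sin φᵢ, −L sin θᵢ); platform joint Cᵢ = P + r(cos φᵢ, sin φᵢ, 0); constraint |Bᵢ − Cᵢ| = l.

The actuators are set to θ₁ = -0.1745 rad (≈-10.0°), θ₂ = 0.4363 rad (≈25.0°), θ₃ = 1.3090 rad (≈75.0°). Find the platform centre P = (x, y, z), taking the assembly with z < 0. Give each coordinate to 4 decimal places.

(0.1421, 0.1125, -0.4116)

S1 = (0.2185·cos0.0°, 0.2185·sin0.0°, 0.0174) = (0.2185, 0.0000, 0.0174)
S2 = (0.2106·cos120.0°, 0.2106·sin120.0°, -0.0423) = (-0.1053, 0.1824, -0.0423)
φ3=240.0°: virtual centre (-0.0729, -0.1263, -0.0966), radius l
eliminate P² terms by subtracting sphere 1 from 2 and 3
plane₁₂: -0.6476x+0.3648y+-0.1192z = -0.0019
Cramer: x(z) = 0.0182-0.3011z;  y(z) = 0.0271-0.2075z
quadratic in z: (1.1337)z²+(0.0747)z+(-0.1613)=0, √Δ=0.8586 → z ∈ {-0.4116, 0.3457}; z = -0.4116 (taking z<0)
x = 0.1421, y = 0.1125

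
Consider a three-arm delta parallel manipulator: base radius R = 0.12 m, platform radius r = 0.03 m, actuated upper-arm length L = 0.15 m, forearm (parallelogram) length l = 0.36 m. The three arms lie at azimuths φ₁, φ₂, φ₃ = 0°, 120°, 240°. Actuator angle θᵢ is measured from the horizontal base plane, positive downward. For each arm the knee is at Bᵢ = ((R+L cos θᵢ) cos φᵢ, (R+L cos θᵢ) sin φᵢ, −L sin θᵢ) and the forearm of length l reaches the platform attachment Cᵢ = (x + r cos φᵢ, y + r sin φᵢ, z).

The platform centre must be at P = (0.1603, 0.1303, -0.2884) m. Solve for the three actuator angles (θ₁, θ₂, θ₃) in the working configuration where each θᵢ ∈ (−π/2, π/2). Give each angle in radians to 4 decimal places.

θ₁ = -0.2616, θ₂ = 0.4361, θ₃ = 1.3089

arm 1 (φ=0.0°): x'=0.1603, y'=0.1303
  A=-0.0703, B=-0.2884, C=(l²−L²−A²−y'²−z²)/(2L)=0.0067
  θ1 = atan2(B,A) + arccos(C/0.2968) = -0.2616
rotate P by −φ2: (0.0327, -0.2040, -0.2884)
  A cos θ + B sin θ = C:  0.0573·cos θ + -0.2884·sin θ = -0.0699
  γ=atan2(-0.2884,0.0573)=-1.3746;  ψ=arccos(-0.2377)=1.8107;  θ2=γ+ψ≈0.4361
φ3=240.0° → target in arm frame (-0.1930, 0.0737)
  A cos θ + B sin θ = C:  0.2830·cos θ + -0.2884·sin θ = -0.2053
  γ=atan2(-0.2884,0.2830)=-0.7949;  ψ=arccos(-0.5081)=2.1038;  θ3=γ+ψ≈1.3089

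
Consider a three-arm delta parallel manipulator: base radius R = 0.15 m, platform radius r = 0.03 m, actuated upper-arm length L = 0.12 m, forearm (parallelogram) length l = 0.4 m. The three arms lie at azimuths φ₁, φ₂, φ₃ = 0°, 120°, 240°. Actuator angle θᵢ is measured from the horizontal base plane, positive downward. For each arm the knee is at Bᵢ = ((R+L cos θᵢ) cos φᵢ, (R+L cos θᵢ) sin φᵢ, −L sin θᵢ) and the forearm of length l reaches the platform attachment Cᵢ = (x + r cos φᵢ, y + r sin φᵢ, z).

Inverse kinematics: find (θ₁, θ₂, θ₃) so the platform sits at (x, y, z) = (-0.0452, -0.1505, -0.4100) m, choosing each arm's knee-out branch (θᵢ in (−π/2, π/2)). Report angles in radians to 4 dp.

rotate P by −φ1: (-0.0452, -0.1505, -0.4100)
  A=0.1652, B=-0.4100, C=(l²−L²−A²−y'²−z²)/(2L)=-0.3018
  θ1 = atan2(B,A) + arccos(C/0.4420) = 1.1347
φ2=120.0° → target in arm frame (-0.1077, 0.1144)
  A=0.2277, B=-0.4100, C=(l²−L²−A²−y'²−z²)/(2L)=-0.3644
  γ=atan2(-0.4100,0.2277)=-1.0638;  ψ=arccos(-0.7769)=2.4605;  θ2=γ+ψ≈1.3968
rotate P by −φ3: (0.1529, 0.0361, -0.4100)
  e−x'=-0.0329;  (l²−L²−(e−x')²−y'²−z²)/2L = -0.1037
  θ3 = atan2(B,A) + arccos(C/0.4113) = 0.1747

θ₁ = 1.1347, θ₂ = 1.3968, θ₃ = 0.1747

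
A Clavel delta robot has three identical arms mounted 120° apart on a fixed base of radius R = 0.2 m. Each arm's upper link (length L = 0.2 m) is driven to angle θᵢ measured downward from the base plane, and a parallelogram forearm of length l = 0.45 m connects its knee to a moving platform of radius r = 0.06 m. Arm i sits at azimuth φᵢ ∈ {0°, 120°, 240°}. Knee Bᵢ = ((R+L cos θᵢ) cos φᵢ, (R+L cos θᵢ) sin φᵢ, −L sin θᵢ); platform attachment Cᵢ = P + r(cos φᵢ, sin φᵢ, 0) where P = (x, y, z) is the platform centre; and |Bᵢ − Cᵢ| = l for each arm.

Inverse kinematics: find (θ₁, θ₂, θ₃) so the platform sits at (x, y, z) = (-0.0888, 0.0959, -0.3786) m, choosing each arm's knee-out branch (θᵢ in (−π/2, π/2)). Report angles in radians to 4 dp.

rotate P by −φ1: (-0.0888, 0.0959, -0.3786)
  A cos θ + B sin θ = C:  0.2288·cos θ + -0.3786·sin θ = -0.1060
  θ1 = atan2(B,A) + arccos(C/0.4424) = 0.7855
arm 2 (φ=120.0°): x'=0.1275, y'=0.0290
  e−x'=0.0125;  (l²−L²−(e−x')²−y'²−z²)/2L = 0.0454
  γ=atan2(-0.3786,0.0125)=-1.5377;  ψ=arccos(0.1199)=1.4506;  θ2=γ+ψ≈-0.0870
arm 3 (φ=240.0°): x'=-0.0387, y'=-0.1249
  A=0.1787, B=-0.3786, C=(l²−L²−A²−y'²−z²)/(2L)=-0.0709
  √(A²+B²)=0.4186;  θ3 = -1.1299+1.7409 ≈ 0.6110

θ₁ = 0.7855, θ₂ = -0.0870, θ₃ = 0.6110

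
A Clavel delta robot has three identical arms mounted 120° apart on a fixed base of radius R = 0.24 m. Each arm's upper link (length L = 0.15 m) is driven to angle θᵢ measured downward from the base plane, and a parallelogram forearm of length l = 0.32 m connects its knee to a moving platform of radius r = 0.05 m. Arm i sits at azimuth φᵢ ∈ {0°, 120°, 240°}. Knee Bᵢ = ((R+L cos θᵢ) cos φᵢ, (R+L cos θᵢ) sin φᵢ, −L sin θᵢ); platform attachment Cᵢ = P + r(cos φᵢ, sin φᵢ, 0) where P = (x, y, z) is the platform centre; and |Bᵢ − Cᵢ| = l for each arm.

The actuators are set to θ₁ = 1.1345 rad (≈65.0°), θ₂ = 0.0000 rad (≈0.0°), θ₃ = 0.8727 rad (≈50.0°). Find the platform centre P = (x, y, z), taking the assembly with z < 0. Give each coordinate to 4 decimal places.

(-0.0590, 0.0539, -0.1795)

arm 1 at φ=0.0°: ρ1 = 0.2534;  O1 = (0.2534, 0.0000, -0.1359)
O2 = (0.3400·cos120.0°, 0.3400·sin120.0°, 0.0000) = (-0.1700, 0.2944, 0.0000)
φ3=240.0°: virtual centre (-0.1432, -0.2480, -0.1149), radius l
|O₂|²−|O₁|² = 0.0329;  |O₃|²−|O₁|² = 0.0125
[-0.8468 0.5889 0.2719]·P = 0.0329;  [-0.7932 -0.4961 0.0421]·P = 0.0125
det = 0.8872;  x = -0.0267+0.1800z,  y = 0.0174+-0.2029z
into |P−O₁|² = l²: 1.0736z² + 0.1640z + -0.0051 = 0;  Δ = 0.0490;  z = -0.1795 or 0.0267 → z<0 root = -0.1795
x = -0.0590, y = 0.0539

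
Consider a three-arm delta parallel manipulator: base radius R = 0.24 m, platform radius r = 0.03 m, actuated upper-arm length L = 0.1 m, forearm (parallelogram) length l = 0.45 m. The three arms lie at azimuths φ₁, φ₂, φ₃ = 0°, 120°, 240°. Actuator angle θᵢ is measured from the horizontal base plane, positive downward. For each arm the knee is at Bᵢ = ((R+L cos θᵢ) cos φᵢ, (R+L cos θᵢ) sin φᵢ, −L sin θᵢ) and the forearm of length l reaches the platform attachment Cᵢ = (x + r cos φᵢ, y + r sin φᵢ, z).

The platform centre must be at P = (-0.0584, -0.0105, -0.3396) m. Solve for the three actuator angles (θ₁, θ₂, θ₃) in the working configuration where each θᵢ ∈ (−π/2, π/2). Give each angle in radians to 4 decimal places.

rotate P by −φ1: (-0.0584, -0.0105, -0.3396)
  A=0.2684, B=-0.3396, C=(l²−L²−A²−y'²−z²)/(2L)=0.0251
  θ1 = atan2(B,A) + arccos(C/0.4329) = 0.6108
rotate P by −φ2: (0.0201, 0.0558, -0.3396)
  A cos θ + B sin θ = C:  0.1899·cos θ + -0.3396·sin θ = 0.1900
  √(A²+B²)=0.3891;  θ2 = -1.0609+1.0607 ≈ -0.0003
arm 3 (φ=240.0°): x'=0.0383, y'=-0.0453
  e−x'=0.1717;  (l²−L²−(e−x')²−y'²−z²)/2L = 0.2282
  θ3 = atan2(B,A) + arccos(C/0.3805) = -0.1749

θ₁ = 0.6108, θ₂ = -0.0003, θ₃ = -0.1749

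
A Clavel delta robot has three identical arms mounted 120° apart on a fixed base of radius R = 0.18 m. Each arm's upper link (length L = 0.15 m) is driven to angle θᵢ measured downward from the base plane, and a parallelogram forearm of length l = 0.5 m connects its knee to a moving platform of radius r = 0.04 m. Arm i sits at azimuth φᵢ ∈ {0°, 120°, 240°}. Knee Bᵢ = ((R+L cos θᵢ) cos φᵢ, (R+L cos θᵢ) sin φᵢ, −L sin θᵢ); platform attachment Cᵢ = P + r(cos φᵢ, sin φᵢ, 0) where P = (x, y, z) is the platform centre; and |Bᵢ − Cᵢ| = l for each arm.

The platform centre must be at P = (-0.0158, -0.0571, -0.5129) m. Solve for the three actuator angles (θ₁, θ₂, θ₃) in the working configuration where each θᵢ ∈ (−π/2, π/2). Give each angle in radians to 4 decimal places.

arm 1 (φ=0.0°): x'=-0.0158, y'=-0.0571
  e−x'=0.1558;  (l²−L²−(e−x')²−y'²−z²)/2L = -0.2103
  γ=atan2(-0.5129,0.1558)=-1.2759;  ψ=arccos(-0.3924)=1.9740;  θ1=γ+ψ≈0.6981
arm 2 (φ=120.0°): x'=-0.0416, y'=0.0422
  A=0.1816, B=-0.5129, C=(l²−L²−A²−y'²−z²)/(2L)=-0.2344
  γ=atan2(-0.5129,0.1816)=-1.2306;  ψ=arccos(-0.4308)=2.0161;  θ2=γ+ψ≈0.7855
rotate P by −φ3: (0.0574, 0.0149, -0.5129)
  A=0.0826, B=-0.5129, C=(l²−L²−A²−y'²−z²)/(2L)=-0.1421
  √(A²+B²)=0.5195;  θ3 = -1.4110+1.8478 ≈ 0.4367

θ₁ = 0.6981, θ₂ = 0.7855, θ₃ = 0.4367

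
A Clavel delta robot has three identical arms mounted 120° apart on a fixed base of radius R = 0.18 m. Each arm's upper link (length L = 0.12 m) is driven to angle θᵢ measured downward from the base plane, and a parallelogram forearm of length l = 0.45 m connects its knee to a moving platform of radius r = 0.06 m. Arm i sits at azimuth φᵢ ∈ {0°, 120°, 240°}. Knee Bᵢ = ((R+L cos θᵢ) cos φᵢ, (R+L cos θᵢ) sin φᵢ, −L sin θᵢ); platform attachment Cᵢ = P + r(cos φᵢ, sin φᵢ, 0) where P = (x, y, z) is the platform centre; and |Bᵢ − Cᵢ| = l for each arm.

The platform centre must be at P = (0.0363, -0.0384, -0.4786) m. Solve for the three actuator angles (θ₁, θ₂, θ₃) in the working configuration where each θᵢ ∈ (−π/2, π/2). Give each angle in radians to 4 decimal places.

φ1=0.0° → target in arm frame (0.0363, -0.0384)
  A=0.0837, B=-0.4786, C=(l²−L²−A²−y'²−z²)/(2L)=-0.2060
  √(A²+B²)=0.4859;  θ1 = -1.3977+2.0086 ≈ 0.6110
rotate P by −φ2: (-0.0514, -0.0122, -0.4786)
  A=0.1714, B=-0.4786, C=(l²−L²−A²−y'²−z²)/(2L)=-0.2937
  √(A²+B²)=0.5084;  θ2 = -1.2269+2.1867 ≈ 0.9598
φ3=240.0° → target in arm frame (0.0151, 0.0506)
  A cos θ + B sin θ = C:  0.1049·cos θ + -0.4786·sin θ = -0.2272
  γ=atan2(-0.4786,0.1049)=-1.3550;  ψ=arccos(-0.4637)=2.0529;  θ3=γ+ψ≈0.6979

θ₁ = 0.6110, θ₂ = 0.9598, θ₃ = 0.6979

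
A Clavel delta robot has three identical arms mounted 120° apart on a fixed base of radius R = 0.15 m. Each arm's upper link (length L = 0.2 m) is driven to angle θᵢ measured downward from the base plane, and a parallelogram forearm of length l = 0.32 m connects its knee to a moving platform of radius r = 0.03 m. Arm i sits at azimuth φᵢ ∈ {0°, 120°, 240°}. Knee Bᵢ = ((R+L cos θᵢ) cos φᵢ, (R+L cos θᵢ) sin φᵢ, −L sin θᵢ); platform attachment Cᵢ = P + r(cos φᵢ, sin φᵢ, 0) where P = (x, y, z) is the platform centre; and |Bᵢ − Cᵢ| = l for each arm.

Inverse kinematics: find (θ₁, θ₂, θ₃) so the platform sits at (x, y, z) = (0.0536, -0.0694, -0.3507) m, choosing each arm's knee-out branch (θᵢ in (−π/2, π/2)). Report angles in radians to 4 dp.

φ1=0.0° → target in arm frame (0.0536, -0.0694)
  A=0.0664, B=-0.3507, C=(l²−L²−A²−y'²−z²)/(2L)=-0.1745
  θ1 = atan2(B,A) + arccos(C/0.3569) = 0.6981
φ2=120.0° → target in arm frame (-0.0869, -0.0117)
  e−x'=0.2069;  (l²−L²−(e−x')²−y'²−z²)/2L = -0.2588
  γ=atan2(-0.3507,0.2069)=-1.0378;  ψ=arccos(-0.6357)=2.2597;  θ2=γ+ψ≈1.2219
φ3=240.0° → target in arm frame (0.0333, 0.0811)
  A cos θ + B sin θ = C:  0.0867·cos θ + -0.3507·sin θ = -0.1867
  √(A²+B²)=0.3613;  θ3 = -1.3284+2.1140 ≈ 0.7855

θ₁ = 0.6981, θ₂ = 1.2219, θ₃ = 0.7855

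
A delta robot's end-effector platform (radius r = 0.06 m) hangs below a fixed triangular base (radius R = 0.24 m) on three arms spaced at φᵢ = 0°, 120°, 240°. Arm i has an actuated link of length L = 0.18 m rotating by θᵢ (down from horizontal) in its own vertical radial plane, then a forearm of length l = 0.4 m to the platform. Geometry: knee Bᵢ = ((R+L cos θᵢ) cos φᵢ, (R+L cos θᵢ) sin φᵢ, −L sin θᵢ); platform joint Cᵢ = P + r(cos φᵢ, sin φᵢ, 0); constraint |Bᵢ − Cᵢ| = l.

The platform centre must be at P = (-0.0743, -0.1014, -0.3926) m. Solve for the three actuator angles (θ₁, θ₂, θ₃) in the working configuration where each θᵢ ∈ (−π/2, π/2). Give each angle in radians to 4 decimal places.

θ₁ = 1.2216, θ₂ = 1.1343, θ₃ = 0.3493

arm 1 (φ=0.0°): x'=-0.0743, y'=-0.1014
  e−x'=0.2543;  (l²−L²−(e−x')²−y'²−z²)/2L = -0.2819
  √(A²+B²)=0.4678;  θ1 = -0.9960+2.2176 ≈ 1.2216
rotate P by −φ2: (-0.0507, 0.1150, -0.3926)
  e−x'=0.2307;  (l²−L²−(e−x')²−y'²−z²)/2L = -0.2583
  γ=atan2(-0.3926,0.2307)=-1.0396;  ψ=arccos(-0.5672)=2.1739;  θ2=γ+ψ≈1.1343
rotate P by −φ3: (0.1250, -0.0136, -0.3926)
  A cos θ + B sin θ = C:  0.0550·cos θ + -0.3926·sin θ = -0.0826
  γ=atan2(-0.3926,0.0550)=-1.4315;  ψ=arccos(-0.2085)=1.7808;  θ3=γ+ψ≈0.3493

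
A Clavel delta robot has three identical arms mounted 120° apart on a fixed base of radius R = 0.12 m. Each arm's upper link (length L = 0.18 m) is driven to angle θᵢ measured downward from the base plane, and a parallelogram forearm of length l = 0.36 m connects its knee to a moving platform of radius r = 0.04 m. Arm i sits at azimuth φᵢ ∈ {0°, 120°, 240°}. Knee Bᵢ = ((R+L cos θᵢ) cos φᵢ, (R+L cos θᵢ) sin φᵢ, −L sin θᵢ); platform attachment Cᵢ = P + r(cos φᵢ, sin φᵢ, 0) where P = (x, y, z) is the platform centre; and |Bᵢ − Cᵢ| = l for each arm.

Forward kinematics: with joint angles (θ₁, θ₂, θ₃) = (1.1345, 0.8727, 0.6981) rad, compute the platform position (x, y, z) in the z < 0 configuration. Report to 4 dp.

O1 = (0.1561·cos0.0°, 0.1561·sin0.0°, -0.1631) = (0.1561, 0.0000, -0.1631)
O2 = (0.1957·cos120.0°, 0.1957·sin120.0°, -0.1379) = (-0.0978, 0.1695, -0.1379)
φ3=240.0°: virtual centre (-0.1089, -0.1887, -0.1157), radius l
eliminate P² terms by subtracting sphere 1 from 2 and 3
linear system: -0.5078x+0.3390y = 0.0063−0.0505z; -0.5300x+-0.3774y = 0.0099−0.0949z
det = 0.3713;  x = -0.0155+0.1379z,  y = -0.0045+0.0577z
quadratic in z: (1.0224)z²+(0.2784)z+(-0.0735)=0, √Δ=0.6150 → z ∈ {-0.4370, 0.1646}; z = -0.4370 (taking z<0)
x = -0.0757, y = -0.0297

(-0.0757, -0.0297, -0.4370)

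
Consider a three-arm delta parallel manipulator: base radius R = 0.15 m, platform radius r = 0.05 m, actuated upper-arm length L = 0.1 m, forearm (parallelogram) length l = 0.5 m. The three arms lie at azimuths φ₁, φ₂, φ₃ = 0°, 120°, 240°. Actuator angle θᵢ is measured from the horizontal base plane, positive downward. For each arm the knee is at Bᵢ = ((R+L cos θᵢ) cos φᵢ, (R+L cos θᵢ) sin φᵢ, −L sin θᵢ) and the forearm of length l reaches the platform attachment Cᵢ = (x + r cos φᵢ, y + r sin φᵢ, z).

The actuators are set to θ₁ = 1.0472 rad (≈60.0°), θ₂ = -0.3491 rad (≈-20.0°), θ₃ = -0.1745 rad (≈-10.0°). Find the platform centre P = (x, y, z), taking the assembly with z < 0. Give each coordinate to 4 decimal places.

(-0.2133, 0.0214, -0.4294)

centre 1 = (0.1500·cos0.0°, 0.1500·sin0.0°, -0.0866) = (0.1500, 0.0000, -0.0866)
centre 2 = (0.1940·cos120.0°, 0.1940·sin120.0°, 0.0342) = (-0.0970, 0.1680, 0.0342)
arm 3 at φ=240.0°: ρ3 = 0.1985;  centre 3 = (-0.0992, -0.1719, 0.0174)
eliminate P² terms by subtracting sphere 1 from 2 and 3
linear system: -0.4940x+0.3360y = 0.0088−0.2416z; -0.4985x+-0.3438y = 0.0097−0.2079z
Cramer: x(z) = -0.0186+0.4534z;  y(z) = -0.0012-0.0526z
sphere 1 gives Az²+Bz+C=0 with A=1.2083, B=0.0204, C=-0.2141;  B²−4AC=1.0351;  roots -0.4294, 0.4125;  negative root z = -0.4294
x = -0.2133, y = 0.0214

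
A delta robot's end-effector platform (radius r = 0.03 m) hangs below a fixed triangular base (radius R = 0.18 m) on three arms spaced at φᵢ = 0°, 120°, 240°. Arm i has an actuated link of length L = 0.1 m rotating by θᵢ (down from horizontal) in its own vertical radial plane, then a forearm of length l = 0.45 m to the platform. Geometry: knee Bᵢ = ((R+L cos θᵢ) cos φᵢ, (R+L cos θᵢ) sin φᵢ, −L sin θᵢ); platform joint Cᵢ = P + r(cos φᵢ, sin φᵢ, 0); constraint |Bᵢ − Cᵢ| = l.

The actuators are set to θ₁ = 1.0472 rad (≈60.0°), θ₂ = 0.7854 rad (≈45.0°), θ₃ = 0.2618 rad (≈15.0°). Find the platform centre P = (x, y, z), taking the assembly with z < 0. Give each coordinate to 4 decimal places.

S1 = (0.2000·cos0.0°, 0.2000·sin0.0°, -0.0866) = (0.2000, 0.0000, -0.0866)
φ2=120.0°: virtual centre (-0.1104, 0.1911, -0.0707), radius l
S3 = (0.2466·cos240.0°, 0.2466·sin240.0°, -0.0259) = (-0.1233, -0.2136, -0.0259)
subtract pairs → two planes through P
linear system: -0.6207x+0.3823y = 0.0062−0.0318z; -0.6466x+-0.4271y = 0.0140−0.1214z
Cramer: x(z) = -0.0156+0.1171z;  y(z) = -0.0091+0.1070z
sphere 1 gives Az²+Bz+C=0 with A=1.0252, B=0.1208, C=-0.1484;  B²−4AC=0.6232;  roots -0.4439, 0.3261;  negative root z = -0.4439
x = -0.0676, y = -0.0566

(-0.0676, -0.0566, -0.4439)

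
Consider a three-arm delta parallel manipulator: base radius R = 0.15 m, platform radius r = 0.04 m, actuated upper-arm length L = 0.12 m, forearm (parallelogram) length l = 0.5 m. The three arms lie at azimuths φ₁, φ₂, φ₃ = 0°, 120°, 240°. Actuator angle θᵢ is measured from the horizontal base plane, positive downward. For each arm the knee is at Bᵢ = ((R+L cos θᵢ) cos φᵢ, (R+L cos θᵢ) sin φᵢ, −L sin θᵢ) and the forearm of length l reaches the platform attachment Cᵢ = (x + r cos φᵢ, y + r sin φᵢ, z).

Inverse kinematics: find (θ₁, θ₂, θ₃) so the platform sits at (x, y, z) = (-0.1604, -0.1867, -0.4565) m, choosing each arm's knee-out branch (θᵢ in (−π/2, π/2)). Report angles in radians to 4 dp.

rotate P by −φ1: (-0.1604, -0.1867, -0.4565)
  e−x'=0.2704;  (l²−L²−(e−x')²−y'²−z²)/2L = -0.3365
  √(A²+B²)=0.5306;  θ1 = -1.0360+2.2578 ≈ 1.2218
rotate P by −φ2: (-0.0815, 0.2323, -0.4565)
  A=0.1915, B=-0.4565, C=(l²−L²−A²−y'²−z²)/(2L)=-0.2642
  γ=atan2(-0.4565,0.1915)=-1.1736;  ψ=arccos(-0.5337)=2.1337;  θ2=γ+ψ≈0.9601
rotate P by −φ3: (0.2419, -0.0456, -0.4565)
  A cos θ + B sin θ = C:  -0.1319·cos θ + -0.4565·sin θ = 0.0322
  θ3 = atan2(B,A) + arccos(C/0.4752) = -0.3492

θ₁ = 1.2218, θ₂ = 0.9601, θ₃ = -0.3492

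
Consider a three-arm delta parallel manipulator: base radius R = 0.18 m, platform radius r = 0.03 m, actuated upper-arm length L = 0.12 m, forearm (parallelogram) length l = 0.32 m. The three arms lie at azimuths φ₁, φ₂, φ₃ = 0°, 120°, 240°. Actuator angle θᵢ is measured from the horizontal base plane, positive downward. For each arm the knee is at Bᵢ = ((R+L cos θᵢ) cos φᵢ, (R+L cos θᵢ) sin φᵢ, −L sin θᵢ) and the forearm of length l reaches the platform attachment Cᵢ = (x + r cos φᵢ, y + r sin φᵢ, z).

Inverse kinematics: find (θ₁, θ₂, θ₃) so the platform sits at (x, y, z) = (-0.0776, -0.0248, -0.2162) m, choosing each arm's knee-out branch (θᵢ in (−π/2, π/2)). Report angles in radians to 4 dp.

θ₁ = 0.9597, θ₂ = 0.2620, θ₃ = -0.1743

φ1=0.0° → target in arm frame (-0.0776, -0.0248)
  A=0.2276, B=-0.2162, C=(l²−L²−A²−y'²−z²)/(2L)=-0.0465
  θ1 = atan2(B,A) + arccos(C/0.3139) = 0.9597
φ2=120.0° → target in arm frame (0.0173, 0.0796)
  A cos θ + B sin θ = C:  0.1327·cos θ + -0.2162·sin θ = 0.0722
  θ2 = atan2(B,A) + arccos(C/0.2537) = 0.2620
rotate P by −φ3: (0.0603, -0.0548, -0.2162)
  e−x'=0.0897;  (l²−L²−(e−x')²−y'²−z²)/2L = 0.1258
  θ3 = atan2(B,A) + arccos(C/0.2341) = -0.1743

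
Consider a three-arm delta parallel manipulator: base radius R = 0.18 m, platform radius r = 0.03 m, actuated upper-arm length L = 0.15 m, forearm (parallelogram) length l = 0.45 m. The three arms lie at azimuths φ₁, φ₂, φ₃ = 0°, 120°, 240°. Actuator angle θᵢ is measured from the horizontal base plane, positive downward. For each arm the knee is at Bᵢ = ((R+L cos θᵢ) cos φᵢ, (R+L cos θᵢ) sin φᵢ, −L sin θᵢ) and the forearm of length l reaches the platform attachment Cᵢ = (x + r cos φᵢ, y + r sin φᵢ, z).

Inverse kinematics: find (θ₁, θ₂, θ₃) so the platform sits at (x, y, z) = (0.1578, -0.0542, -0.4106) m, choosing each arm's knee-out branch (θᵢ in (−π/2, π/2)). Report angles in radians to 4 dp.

θ₁ = -0.0873, θ₂ = 1.1346, θ₃ = 0.7855

φ1=0.0° → target in arm frame (0.1578, -0.0542)
  A cos θ + B sin θ = C:  -0.0078·cos θ + -0.4106·sin θ = 0.0280
  √(A²+B²)=0.4107;  θ1 = -1.5898+1.5025 ≈ -0.0873
arm 2 (φ=120.0°): x'=-0.1258, y'=-0.1096
  A cos θ + B sin θ = C:  0.2758·cos θ + -0.4106·sin θ = -0.2556
  θ2 = atan2(B,A) + arccos(C/0.4947) = 1.1346
rotate P by −φ3: (-0.0320, 0.1638, -0.4106)
  A=0.1820, B=-0.4106, C=(l²−L²−A²−y'²−z²)/(2L)=-0.1617
  √(A²+B²)=0.4491;  θ3 = -1.1536+1.9392 ≈ 0.7855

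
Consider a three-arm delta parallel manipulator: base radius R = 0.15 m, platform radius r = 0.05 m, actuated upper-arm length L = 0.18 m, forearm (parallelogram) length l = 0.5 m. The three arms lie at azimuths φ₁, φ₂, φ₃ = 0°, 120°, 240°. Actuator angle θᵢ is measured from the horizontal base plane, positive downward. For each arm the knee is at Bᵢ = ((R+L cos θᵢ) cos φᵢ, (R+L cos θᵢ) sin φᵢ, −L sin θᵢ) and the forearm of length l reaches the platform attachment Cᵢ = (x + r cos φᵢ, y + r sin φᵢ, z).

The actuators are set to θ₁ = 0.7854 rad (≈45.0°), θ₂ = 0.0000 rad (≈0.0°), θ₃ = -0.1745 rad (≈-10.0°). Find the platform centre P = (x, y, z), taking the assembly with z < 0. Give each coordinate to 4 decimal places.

(-0.1776, -0.0271, -0.4194)

arm 1 at φ=0.0°: ρ1 = 0.2273;  S1 = (0.2273, 0.0000, -0.1273)
arm 2 at φ=120.0°: ρ2 = 0.2800;  S2 = (-0.1400, 0.2425, 0.0000)
S3 = (0.2773·cos240.0°, 0.2773·sin240.0°, 0.0313) = (-0.1386, -0.2401, 0.0313)
subtract pairs → two planes through P
[-0.7346 0.4850 0.2546]·P = 0.0105;  [-0.7318 -0.4802 0.3171]·P = 0.0100
Cramer: x(z) = -0.0140+0.3900z;  y(z) = 0.0005+0.0659z
into |P−S₁|² = l²: 1.1565z² + 0.0664z + -0.1756 = 0;  Δ = 0.8166;  z = -0.4194 or 0.3620 → z<0 root = -0.4194
x = -0.1776, y = -0.0271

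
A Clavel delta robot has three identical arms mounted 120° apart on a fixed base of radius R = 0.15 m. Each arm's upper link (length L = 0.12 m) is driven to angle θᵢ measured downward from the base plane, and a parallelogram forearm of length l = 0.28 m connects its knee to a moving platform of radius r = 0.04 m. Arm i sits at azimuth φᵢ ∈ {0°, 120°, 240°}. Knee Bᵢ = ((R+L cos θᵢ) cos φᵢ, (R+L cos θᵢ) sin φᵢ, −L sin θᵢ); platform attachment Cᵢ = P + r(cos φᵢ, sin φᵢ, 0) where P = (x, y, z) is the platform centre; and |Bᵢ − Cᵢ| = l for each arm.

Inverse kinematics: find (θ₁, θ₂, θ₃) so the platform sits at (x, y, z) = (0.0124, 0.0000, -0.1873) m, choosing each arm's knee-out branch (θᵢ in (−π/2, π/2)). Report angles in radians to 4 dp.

θ₁ = 0.0878, θ₂ = 0.2618, θ₃ = 0.2618

arm 1 (φ=0.0°): x'=0.0124, y'=0.0000
  A=0.0976, B=-0.1873, C=(l²−L²−A²−y'²−z²)/(2L)=0.0808
  γ=atan2(-0.1873,0.0976)=-1.0904;  ψ=arccos(0.3826)=1.1782;  θ1=γ+ψ≈0.0878
rotate P by −φ2: (-0.0062, -0.0107, -0.1873)
  e−x'=0.1162;  (l²−L²−(e−x')²−y'²−z²)/2L = 0.0638
  θ2 = atan2(B,A) + arccos(C/0.2204) = 0.2618
rotate P by −φ3: (-0.0062, 0.0107, -0.1873)
  e−x'=0.1162;  (l²−L²−(e−x')²−y'²−z²)/2L = 0.0638
  √(A²+B²)=0.2204;  θ3 = -1.0155+1.2774 ≈ 0.2618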